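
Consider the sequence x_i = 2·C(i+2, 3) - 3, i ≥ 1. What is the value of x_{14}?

1117

C(16, 3) = 560, so x_{14} = 1117.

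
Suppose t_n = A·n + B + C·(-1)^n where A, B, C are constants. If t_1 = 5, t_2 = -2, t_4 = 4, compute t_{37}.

113

Plug in n = 1, 2, 4: A + B - C = 5; 2A + B + C = -2; 4A + B + C = 4.
Subtracting the first from the second: A + 2C = -7.
Subtracting the second from the third: 2A = 6.
Solving: C = -5, A = 3, then B = -3.
Therefore t_{37} = 111 + (-3) + (-5)·(-1) = 113.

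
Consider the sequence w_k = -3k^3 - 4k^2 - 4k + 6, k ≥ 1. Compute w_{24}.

-43866

w_{24} = -3·24^3 - 4·24^2 - 4·24 + 6 = -43866.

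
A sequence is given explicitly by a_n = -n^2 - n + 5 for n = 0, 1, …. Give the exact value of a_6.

-37

a_6 = -1·6^2 - 1·6 + 5 = -37.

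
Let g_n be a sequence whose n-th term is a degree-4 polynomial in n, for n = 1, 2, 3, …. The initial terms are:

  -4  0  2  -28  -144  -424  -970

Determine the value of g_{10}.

-5584

1st diffs: 4, 2, -30, -116, -280, -546.
2nd diffs: -2, -32, -86, -164, -266.
3rd diffs: -30, -54, -78, -102.
4th diffs: -24, -24, -24 (constant).
Newton forward-difference form: g_n = -4 + 4·C(n-1,1) + (-2)·C(n-1,2) + (-30)·C(n-1,3) + (-24)·C(n-1,4).
At n = 10: n-1 = 9, so g_{10} = -4 + 36 - 72 - 2520 - 3024 = -5584.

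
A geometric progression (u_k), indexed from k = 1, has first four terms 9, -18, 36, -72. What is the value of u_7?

576

Common ratio r = -2.
u_k = 9·(-2)^(k-1).
u_7 = 9·(-2)^6 = 576.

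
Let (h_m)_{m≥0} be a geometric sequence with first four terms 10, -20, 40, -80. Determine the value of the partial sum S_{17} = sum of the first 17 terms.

436910

Common ratio r = -2.
h_m = 10·(-2)^(m-0).
S = 10·((-2)^17 - 1)/(-2 - 1) = 10·(-131072 - 1)/(-3) = 436910.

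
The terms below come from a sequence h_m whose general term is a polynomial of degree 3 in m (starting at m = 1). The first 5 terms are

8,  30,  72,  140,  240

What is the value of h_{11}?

1st diffs: 22, 42, 68, 100.
2nd diffs: 20, 26, 32.
3rd diffs: 6, 6 (constant).
So h_m = m^3 + 4m^2 + 3m.
Evaluating at m = 11 gives h_{11} = 1848.

1848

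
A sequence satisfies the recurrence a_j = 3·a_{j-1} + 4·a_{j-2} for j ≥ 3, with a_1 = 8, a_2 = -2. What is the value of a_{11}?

Iterate the recurrence:
a_3 = 26, a_4 = 70, a_5 = 314, a_6 = 1222, a_7 = 4922, a_8 = 19654, a_9 = 78650, a_{10} = 314566, a_{11} = 1258298.
(Characteristic roots are 4 and -1.)

1258298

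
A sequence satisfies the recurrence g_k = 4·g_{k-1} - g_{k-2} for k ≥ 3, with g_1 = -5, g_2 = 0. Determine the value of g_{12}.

756580

g_3 = 5, g_4 = 20, g_5 = 75, g_6 = 280, g_7 = 1045, g_8 = 3900, g_9 = 14555, g_{10} = 54320, g_{11} = 202725, g_{12} = 756580.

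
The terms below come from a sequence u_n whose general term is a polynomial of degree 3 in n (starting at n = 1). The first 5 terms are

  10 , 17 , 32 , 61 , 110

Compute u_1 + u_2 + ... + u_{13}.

7254

1st diffs: 7, 15, 29, 49.
2nd diffs: 8, 14, 20.
3rd diffs: 6, 6 (constant).
Newton forward-difference form: u_n = 10 + 7·C(n-1,1) + 8·C(n-1,2) + 6·C(n-1,3).
Continuing: …, 185, 292, 437, 626, …, u_{13} = 1942.
Summing n = 1..13 (13 terms) gives 7254.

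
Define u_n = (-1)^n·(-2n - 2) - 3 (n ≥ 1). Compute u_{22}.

(-1)^22 = 1; -2n - 2 at n=22 is -46; so u_{22} = -49.

-49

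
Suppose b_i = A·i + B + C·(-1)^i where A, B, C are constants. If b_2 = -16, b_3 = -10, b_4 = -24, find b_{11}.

-42

Write the equations: 2A + B + C = -16; 3A + B - C = -10; 4A + B + C = -24.
Subtracting the first from the second: A - 2C = 6.
Subtracting the second from the third: A + 2C = -14.
Solving: C = -5, A = -4, then B = -3.
Therefore b_{11} = -44 + (-3) + (-5)·(-1) = -42.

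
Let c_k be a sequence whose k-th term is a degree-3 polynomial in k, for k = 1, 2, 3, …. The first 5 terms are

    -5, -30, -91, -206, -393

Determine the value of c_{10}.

-3038

1st diffs: -25, -61, -115, -187.
2nd diffs: -36, -54, -72.
3rd diffs: -18, -18 (constant).
Newton forward-difference form: c_k = -5 + (-25)·C(k-1,1) + (-36)·C(k-1,2) + (-18)·C(k-1,3).
At k = 10: k-1 = 9, so c_{10} = -5 - 225 - 1296 - 1512 = -3038.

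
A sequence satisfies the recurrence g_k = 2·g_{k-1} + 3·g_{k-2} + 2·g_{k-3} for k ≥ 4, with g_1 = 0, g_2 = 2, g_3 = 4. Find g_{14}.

g_4 = 14; g_5 = 44; g_6 = 138; …; g_{11} = 43060; g_{12} = 135758; g_{13} = 428012; g_{14} = 1349418.

1349418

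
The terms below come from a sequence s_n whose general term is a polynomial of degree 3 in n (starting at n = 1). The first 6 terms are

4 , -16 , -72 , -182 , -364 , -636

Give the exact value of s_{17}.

-14716

1st diffs: -20, -56, -110, -182, -272.
2nd diffs: -36, -54, -72, -90.
3rd diffs: -18, -18, -18 (constant).
Newton forward-difference form: s_n = 4 + (-20)·C(n-1,1) + (-36)·C(n-1,2) + (-18)·C(n-1,3).
At n = 17: n-1 = 16, so s_{17} = 4 - 320 - 4320 - 10080 = -14716.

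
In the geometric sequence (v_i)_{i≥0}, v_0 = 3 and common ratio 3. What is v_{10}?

v_i = 3·3^(i-0).
v_{10} = 3·3^10 = 177147.

177147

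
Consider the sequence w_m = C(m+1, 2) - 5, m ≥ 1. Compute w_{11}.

61

C(12, 2) = 66, so w_{11} = 61.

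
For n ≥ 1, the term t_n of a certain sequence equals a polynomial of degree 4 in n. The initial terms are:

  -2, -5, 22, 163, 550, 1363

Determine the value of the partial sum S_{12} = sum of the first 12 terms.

85974

1st diffs: -3, 27, 141, 387, 813.
2nd diffs: 30, 114, 246, 426.
3rd diffs: 84, 132, 180.
4th diffs: 48, 48 (constant).
Newton forward-difference form: t_n = -2 + (-3)·C(n-1,1) + 30·C(n-1,2) + 84·C(n-1,3) + 48·C(n-1,4).
Continuing: …, 2830, 5227, 8878, 14155, …, t_{12} = 31315.
Summing n = 1..12 (12 terms) gives 85974.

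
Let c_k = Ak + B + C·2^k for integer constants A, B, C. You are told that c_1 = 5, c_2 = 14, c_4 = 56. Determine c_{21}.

The three given values yield: A + B + 2C = 5; 2A + B + 4C = 14; 4A + B + 16C = 56.
Subtracting the first from the second: A + 2C = 9.
Subtracting the second from the third: 2A + 12C = 42.
Solving: C = 3, A = 3, then B = -4.
So c_k = 3·k + (-4) + 3·2^k; at k=21 this is 6291515.

6291515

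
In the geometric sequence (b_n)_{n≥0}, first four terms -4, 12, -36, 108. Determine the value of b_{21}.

Common ratio r = -3.
b_n = (-4)·(-3)^(n-0).
b_{21} = (-4)·(-3)^21 = 41841412812.

41841412812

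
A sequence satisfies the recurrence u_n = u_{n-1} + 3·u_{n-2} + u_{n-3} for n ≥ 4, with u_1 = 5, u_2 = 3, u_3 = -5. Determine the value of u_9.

149

Applying the relation repeatedly:
u_4 = 9  u_5 = -3  u_6 = 19  u_7 = 19  u_8 = 73  u_9 = 149.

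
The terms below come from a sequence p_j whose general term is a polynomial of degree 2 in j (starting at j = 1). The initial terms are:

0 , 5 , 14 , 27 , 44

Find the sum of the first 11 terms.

1st diffs: 5, 9, 13, 17.
2nd diffs: 4, 4, 4 (constant).
Newton forward-difference form: p_j = 5·C(j-1,1) + 4·C(j-1,2).
Continuing: …, 65, 90, 119, 152, …, p_{11} = 230.
Summing j = 1..11 (11 terms) gives 935.

935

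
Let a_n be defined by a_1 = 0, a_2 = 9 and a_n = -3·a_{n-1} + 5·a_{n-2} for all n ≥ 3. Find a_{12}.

Step forward from the initial values:
a_3 = -27; a_4 = 126; a_5 = -513; a_6 = 2169; a_7 = -9072; a_8 = 38061; a_9 = -159543; a_{10} = 668934; a_{11} = -2804517; a_{12} = 11758221.

11758221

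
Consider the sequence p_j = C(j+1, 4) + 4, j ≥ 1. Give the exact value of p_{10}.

C(11, 4) = 330, so p_{10} = 334.

334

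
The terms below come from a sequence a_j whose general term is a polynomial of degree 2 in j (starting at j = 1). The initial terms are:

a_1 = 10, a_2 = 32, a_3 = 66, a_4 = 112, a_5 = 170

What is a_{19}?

1st diffs: 22, 34, 46, 58.
2nd diffs: 12, 12, 12 (constant).
So a_j = 6j^2 + 4j.
Evaluating at j = 19 gives a_{19} = 2242.

2242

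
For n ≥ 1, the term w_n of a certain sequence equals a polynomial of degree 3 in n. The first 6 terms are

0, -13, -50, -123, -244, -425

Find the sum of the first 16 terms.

-36840

1st diffs: -13, -37, -73, -121, -181.
2nd diffs: -24, -36, -48, -60.
3rd diffs: -12, -12, -12 (constant).
So w_n = -2n^3 + n + 1.
Continuing: …, -678, -1015, -1448, -1989, …, w_{16} = -8175.
Summing n = 1..16 (16 terms) gives -36840.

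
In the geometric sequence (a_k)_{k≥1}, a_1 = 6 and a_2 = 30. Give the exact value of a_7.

93750

Common ratio r = 5.
a_k = 6·5^(k-1).
a_7 = 6·5^6 = 93750.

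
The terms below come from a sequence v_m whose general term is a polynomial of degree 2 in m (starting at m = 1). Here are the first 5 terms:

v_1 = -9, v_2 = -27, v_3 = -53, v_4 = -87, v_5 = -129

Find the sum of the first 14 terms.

-4676

1st diffs: -18, -26, -34, -42.
2nd diffs: -8, -8, -8 (constant).
So v_m = -4m^2 - 6m + 1.
Continuing: …, -179, -237, -303, -377, …, v_{14} = -867.
Summing m = 1..14 (14 terms) gives -4676.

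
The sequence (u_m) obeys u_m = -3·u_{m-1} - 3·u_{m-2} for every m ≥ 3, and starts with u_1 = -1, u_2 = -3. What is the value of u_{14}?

-2187

Step forward from the initial values:
u_3 = 12;  u_4 = -27;  u_5 = 45;  …;  u_{11} = -1215;  u_{12} = 1458;  u_{13} = -729;  u_{14} = -2187.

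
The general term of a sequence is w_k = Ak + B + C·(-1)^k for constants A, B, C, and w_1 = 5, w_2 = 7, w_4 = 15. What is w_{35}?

Write the equations: A + B - C = 5; 2A + B + C = 7; 4A + B + C = 15.
Subtracting the first from the second: A + 2C = 2.
Subtracting the second from the third: 2A = 8.
Solving: C = -1, A = 4, then B = 0.
So w_k = 4·k + 0 + (-1)·(-1)^k; at k=35 this is 141.

141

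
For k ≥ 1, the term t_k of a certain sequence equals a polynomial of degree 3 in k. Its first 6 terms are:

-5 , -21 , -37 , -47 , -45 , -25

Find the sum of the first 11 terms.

1st diffs: -16, -16, -10, 2, 20.
2nd diffs: 0, 6, 12, 18.
3rd diffs: 6, 6, 6 (constant).
So t_k = k^3 - 6k^2 - 5k + 5.
Continuing: …, 19, 93, 203, 355, …, t_{11} = 555.
Summing k = 1..11 (11 terms) gives 1045.

1045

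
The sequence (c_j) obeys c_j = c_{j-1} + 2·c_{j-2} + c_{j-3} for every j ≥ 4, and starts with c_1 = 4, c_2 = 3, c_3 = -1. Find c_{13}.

Iterate the recurrence:
c_4 = 9  c_5 = 10  c_6 = 27  c_7 = 56  c_8 = 120  c_9 = 259  c_{10} = 555  c_{11} = 1193  c_{12} = 2562  c_{13} = 5503.

5503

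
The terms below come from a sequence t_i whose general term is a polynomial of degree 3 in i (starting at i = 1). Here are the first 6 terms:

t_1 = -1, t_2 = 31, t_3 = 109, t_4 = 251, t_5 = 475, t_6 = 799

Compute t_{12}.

5851

1st diffs: 32, 78, 142, 224, 324.
2nd diffs: 46, 64, 82, 100.
3rd diffs: 18, 18, 18 (constant).
So t_i = 3i^3 + 5i^2 - 4i - 5.
Evaluating at i = 12 gives t_{12} = 5851.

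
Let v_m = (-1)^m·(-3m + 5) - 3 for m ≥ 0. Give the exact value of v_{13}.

31

(-1)^13 = -1; -3m + 5 at m=13 is -34; so v_{13} = 31.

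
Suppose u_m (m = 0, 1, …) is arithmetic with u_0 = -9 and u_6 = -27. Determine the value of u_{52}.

Common difference d = (-27 - (-9)) / (6 - 0) = -3.
u_m = -9 + (m - 0)·(-3).
u_{52} = -9 + 52·(-3) = -165.

-165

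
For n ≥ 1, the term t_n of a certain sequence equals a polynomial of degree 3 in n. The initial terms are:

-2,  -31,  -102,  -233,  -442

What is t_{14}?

1st diffs: -29, -71, -131, -209.
2nd diffs: -42, -60, -78.
3rd diffs: -18, -18 (constant).
So t_n = -3n^3 - 3n^2 + n + 3.
Evaluating at n = 14 gives t_{14} = -8803.

-8803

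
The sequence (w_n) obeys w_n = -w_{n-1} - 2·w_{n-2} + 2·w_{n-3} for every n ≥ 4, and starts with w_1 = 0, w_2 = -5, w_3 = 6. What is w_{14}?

w_4 = 4;  w_5 = -26;  w_6 = 30;  …;  w_{11} = -770;  w_{12} = 650;  w_{13} = 1294;  w_{14} = -4134.

-4134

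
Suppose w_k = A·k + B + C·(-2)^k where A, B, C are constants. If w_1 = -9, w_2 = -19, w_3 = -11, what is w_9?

Write the equations: A + B - 2C = -9; 2A + B + 4C = -19; 3A + B - 8C = -11.
Subtracting the first from the second: A + 6C = -10.
Subtracting the second from the third: A - 12C = 8.
Solving: C = -1, A = -4, then B = -7.
So w_k = -4·k + (-7) + (-1)·(-2)^k; at k=9 this is 469.

469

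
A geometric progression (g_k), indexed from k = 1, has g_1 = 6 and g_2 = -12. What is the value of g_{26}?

Common ratio r = -2.
g_k = 6·(-2)^(k-1).
g_{26} = 6·(-2)^25 = -201326592.

-201326592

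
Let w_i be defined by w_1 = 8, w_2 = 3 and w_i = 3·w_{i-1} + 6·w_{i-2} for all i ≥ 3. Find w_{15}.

Iterate the recurrence:
w_3 = 57, w_4 = 189, w_5 = 909, …, w_{12} = 27163269, w_{13} = 118766493, w_{14} = 519279093, w_{15} = 2270436237.

2270436237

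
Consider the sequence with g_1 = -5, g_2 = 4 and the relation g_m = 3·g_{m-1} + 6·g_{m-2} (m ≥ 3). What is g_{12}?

Iterate the recurrence:
g_3 = -18, g_4 = -30, g_5 = -198, g_6 = -774, g_7 = -3510, g_8 = -15174, g_9 = -66582, g_{10} = -290790, g_{11} = -1271862, g_{12} = -5560326.

-5560326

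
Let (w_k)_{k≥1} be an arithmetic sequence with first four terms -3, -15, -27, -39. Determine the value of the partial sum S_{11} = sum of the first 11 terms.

Common difference d = -12.
w_k = -3 + (k - 1)·(-12).
w_{11} = -123; S = 11·(-3 + (-123))/2 = -693.

-693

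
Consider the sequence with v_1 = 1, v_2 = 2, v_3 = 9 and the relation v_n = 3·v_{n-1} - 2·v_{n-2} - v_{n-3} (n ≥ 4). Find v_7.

Iterate the recurrence:
v_4 = 22  v_5 = 46  v_6 = 85  v_7 = 141.

141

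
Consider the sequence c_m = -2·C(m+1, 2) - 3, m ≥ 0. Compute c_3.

-15

C(4, 2) = 6, so c_3 = -15.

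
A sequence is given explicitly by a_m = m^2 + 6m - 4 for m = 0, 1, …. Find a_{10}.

a_{10} = 1·10^2 + 6·10 - 4 = 156.

156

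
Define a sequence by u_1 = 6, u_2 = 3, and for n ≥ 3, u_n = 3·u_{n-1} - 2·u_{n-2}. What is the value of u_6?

Step forward from the initial values:
u_3 = -3  u_4 = -15  u_5 = -39  u_6 = -87.
(Characteristic roots are 2 and 1.)

-87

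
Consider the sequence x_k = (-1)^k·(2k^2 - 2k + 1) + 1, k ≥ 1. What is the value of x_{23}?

(-1)^23 = -1; 2k^2 - 2k + 1 at k=23 is 1013; so x_{23} = -1012.

-1012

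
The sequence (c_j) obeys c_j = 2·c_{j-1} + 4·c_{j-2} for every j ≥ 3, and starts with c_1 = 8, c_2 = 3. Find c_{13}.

Iterate the recurrence:
c_3 = 38  c_4 = 88  c_5 = 328  …  c_{10} = 112128  c_{11} = 363008  c_{12} = 1174528  c_{13} = 3801088.

3801088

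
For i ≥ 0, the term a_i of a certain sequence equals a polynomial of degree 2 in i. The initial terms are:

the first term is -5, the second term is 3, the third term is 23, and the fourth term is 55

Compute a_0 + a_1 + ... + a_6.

1st diffs: 8, 20, 32.
2nd diffs: 12, 12 (constant).
Newton forward-difference form: a_i = -5 + 8·C(i,1) + 12·C(i,2).
Continuing: 99, 155, 223.
Summing i = 0..6 (7 terms) gives 553.

553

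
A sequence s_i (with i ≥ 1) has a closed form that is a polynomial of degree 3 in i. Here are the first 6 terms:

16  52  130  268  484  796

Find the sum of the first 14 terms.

1st diffs: 36, 78, 138, 216, 312.
2nd diffs: 42, 60, 78, 96.
3rd diffs: 18, 18, 18 (constant).
So s_i = 3i^3 + 3i^2 + 6i + 4.
Continuing: …, 1222, 1780, 2488, 3364, …, s_{14} = 8908.
Summing i = 1..14 (14 terms) gives 36806.

36806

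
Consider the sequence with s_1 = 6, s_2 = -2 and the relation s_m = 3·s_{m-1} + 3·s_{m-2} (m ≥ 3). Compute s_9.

Iterate the recurrence:
s_3 = 12; s_4 = 30; s_5 = 126; s_6 = 468; s_7 = 1782; s_8 = 6750; s_9 = 25596.

25596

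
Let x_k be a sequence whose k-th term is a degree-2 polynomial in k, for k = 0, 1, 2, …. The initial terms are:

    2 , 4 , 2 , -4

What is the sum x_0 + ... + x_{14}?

-1580

1st diffs: 2, -2, -6.
2nd diffs: -4, -4 (constant).
Newton forward-difference form: x_k = 2 + 2·C(k,1) + (-4)·C(k,2).
Continuing: …, -14, -28, -46, -68, …, x_{14} = -334.
Summing k = 0..14 (15 terms) gives -1580.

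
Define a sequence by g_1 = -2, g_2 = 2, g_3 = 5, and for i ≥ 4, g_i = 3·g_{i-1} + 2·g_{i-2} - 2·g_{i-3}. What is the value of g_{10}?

35345

g_4 = 23; g_5 = 75; g_6 = 261; g_7 = 887; g_8 = 3033; g_9 = 10351; g_{10} = 35345.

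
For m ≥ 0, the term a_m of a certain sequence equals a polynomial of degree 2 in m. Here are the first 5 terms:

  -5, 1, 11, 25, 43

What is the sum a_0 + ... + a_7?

352

1st diffs: 6, 10, 14, 18.
2nd diffs: 4, 4, 4 (constant).
So a_m = 2m^2 + 4m - 5.
Continuing: 65, 91, 121.
Summing m = 0..7 (8 terms) gives 352.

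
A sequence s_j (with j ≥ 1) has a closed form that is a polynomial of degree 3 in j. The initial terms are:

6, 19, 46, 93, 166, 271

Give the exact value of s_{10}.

1st diffs: 13, 27, 47, 73, 105.
2nd diffs: 14, 20, 26, 32.
3rd diffs: 6, 6, 6 (constant).
Newton forward-difference form: s_j = 6 + 13·C(j-1,1) + 14·C(j-1,2) + 6·C(j-1,3).
At j = 10: j-1 = 9, so s_{10} = 6 + 117 + 504 + 504 = 1131.

1131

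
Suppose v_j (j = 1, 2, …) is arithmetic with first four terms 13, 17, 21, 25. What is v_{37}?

Common difference d = 4.
v_j = 13 + (j - 1)·4.
v_{37} = 13 + 36·4 = 157.

157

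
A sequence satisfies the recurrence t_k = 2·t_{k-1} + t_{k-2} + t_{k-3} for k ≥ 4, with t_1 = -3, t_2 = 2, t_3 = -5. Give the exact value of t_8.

Step forward from the initial values:
t_4 = -11;  t_5 = -25;  t_6 = -66;  t_7 = -168;  t_8 = -427.

-427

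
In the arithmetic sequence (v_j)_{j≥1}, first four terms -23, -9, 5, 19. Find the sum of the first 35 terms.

Common difference d = 14.
v_j = -23 + (j - 1)·14.
v_{35} = 453; S = 35·(-23 + 453)/2 = 7525.

7525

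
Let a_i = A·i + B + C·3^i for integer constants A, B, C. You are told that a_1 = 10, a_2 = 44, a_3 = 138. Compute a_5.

1226

At i = 1, 2, 3: A + B + 3C = 10; 2A + B + 9C = 44; 3A + B + 27C = 138.
Subtracting the first from the second: A + 6C = 34.
Subtracting the second from the third: A + 18C = 94.
Solving: C = 5, A = 4, then B = -9.
So a_i = 4·i + (-9) + 5·3^i; at i=5 this is 1226.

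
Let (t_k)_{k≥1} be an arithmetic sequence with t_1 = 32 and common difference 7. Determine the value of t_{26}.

207

t_k = 32 + (k - 1)·7.
t_{26} = 32 + 25·7 = 207.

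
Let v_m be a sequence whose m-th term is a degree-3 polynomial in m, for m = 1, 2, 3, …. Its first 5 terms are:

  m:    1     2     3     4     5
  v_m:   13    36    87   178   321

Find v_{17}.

10461

1st diffs: 23, 51, 91, 143.
2nd diffs: 28, 40, 52.
3rd diffs: 12, 12 (constant).
Newton forward-difference form: v_m = 13 + 23·C(m-1,1) + 28·C(m-1,2) + 12·C(m-1,3).
At m = 17: m-1 = 16, so v_{17} = 13 + 368 + 3360 + 6720 = 10461.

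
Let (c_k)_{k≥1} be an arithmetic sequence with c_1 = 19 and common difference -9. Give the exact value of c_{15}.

c_k = 19 + (k - 1)·(-9).
c_{15} = 19 + 14·(-9) = -107.

-107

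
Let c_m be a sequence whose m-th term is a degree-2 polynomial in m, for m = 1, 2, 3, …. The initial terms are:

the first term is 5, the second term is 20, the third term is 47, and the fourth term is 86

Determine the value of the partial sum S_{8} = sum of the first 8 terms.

1st diffs: 15, 27, 39.
2nd diffs: 12, 12 (constant).
So c_m = 6m^2 - 3m + 2.
Continuing: 137, 200, 275, 362.
Summing m = 1..8 (8 terms) gives 1132.

1132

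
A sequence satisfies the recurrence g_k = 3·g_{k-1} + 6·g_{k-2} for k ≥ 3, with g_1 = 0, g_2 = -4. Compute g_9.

-92988

Applying the relation repeatedly:
g_3 = -12;  g_4 = -60;  g_5 = -252;  g_6 = -1116;  g_7 = -4860;  g_8 = -21276;  g_9 = -92988.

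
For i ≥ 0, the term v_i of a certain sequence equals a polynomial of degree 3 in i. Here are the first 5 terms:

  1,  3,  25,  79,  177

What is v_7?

855

1st diffs: 2, 22, 54, 98.
2nd diffs: 20, 32, 44.
3rd diffs: 12, 12 (constant).
Newton forward-difference form: v_i = 1 + 2·C(i,1) + 20·C(i,2) + 12·C(i,3).
At i = 7: i = 7, so v_7 = 1 + 14 + 420 + 420 = 855.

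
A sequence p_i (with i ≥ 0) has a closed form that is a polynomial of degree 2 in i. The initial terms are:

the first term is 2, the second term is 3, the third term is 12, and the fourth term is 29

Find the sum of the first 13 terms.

1st diffs: 1, 9, 17.
2nd diffs: 8, 8 (constant).
Newton forward-difference form: p_i = 2 + 1·C(i,1) + 8·C(i,2).
Continuing: …, 54, 87, 128, 177, …, p_{12} = 542.
Summing i = 0..12 (13 terms) gives 2392.

2392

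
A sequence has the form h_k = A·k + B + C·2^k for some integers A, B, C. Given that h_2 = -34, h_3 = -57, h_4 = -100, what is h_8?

At k = 2, 3, 4: 2A + B + 4C = -34; 3A + B + 8C = -57; 4A + B + 16C = -100.
Subtracting the first from the second: A + 4C = -23.
Subtracting the second from the third: A + 8C = -43.
Solving: C = -5, A = -3, then B = -8.
Therefore h_8 = -24 + (-8) + (-5)·256 = -1312.

-1312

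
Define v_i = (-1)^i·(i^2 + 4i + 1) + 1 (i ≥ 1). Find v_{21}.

-525

(-1)^21 = -1; i^2 + 4i + 1 at i=21 is 526; so v_{21} = -525.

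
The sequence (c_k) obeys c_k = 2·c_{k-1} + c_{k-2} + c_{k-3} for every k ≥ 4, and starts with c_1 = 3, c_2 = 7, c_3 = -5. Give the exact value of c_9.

Step forward from the initial values:
c_4 = 0;  c_5 = 2;  c_6 = -1;  c_7 = 0;  c_8 = 1;  c_9 = 1.

1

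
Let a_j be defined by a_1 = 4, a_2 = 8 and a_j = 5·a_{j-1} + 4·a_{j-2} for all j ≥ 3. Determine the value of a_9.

1884664

a_3 = 56, a_4 = 312, a_5 = 1784, a_6 = 10168, a_7 = 57976, a_8 = 330552, a_9 = 1884664.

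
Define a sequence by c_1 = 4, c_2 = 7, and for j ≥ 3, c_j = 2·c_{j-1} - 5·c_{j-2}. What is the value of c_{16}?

c_3 = -6; c_4 = -47; c_5 = -64; …; c_{13} = 62456; c_{14} = 15347; c_{15} = -281586; c_{16} = -639907.

-639907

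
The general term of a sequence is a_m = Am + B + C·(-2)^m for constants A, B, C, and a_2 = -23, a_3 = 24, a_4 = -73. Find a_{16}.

-262165

Write the equations: 2A + B + 4C = -23; 3A + B - 8C = 24; 4A + B + 16C = -73.
Subtracting the first from the second: A - 12C = 47.
Subtracting the second from the third: A + 24C = -97.
Solving: C = -4, A = -1, then B = -5.
Therefore a_{16} = -16 + (-5) + (-4)·65536 = -262165.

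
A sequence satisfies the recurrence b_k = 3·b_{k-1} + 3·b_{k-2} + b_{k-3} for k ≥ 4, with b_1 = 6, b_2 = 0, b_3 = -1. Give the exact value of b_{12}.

Compute successive terms:
b_4 = 3, b_5 = 6, b_6 = 26, b_7 = 99, b_8 = 381, b_9 = 1466, b_{10} = 5640, b_{11} = 21699, b_{12} = 83483.

83483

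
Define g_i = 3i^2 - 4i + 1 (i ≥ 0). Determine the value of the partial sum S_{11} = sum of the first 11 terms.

Over i = 0..10: Σi = 55, Σi² = 385.
Total = (3)·385 + (-4)·55 + (1)·11 = 946.

946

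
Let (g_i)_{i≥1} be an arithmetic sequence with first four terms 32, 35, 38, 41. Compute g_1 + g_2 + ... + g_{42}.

3927

Common difference d = 3.
g_i = 32 + (i - 1)·3.
g_{42} = 155; S = 42·(32 + 155)/2 = 3927.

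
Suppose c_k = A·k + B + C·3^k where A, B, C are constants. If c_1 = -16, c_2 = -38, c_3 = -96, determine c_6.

-2214

Plug in k = 1, 2, 3: A + B + 3C = -16; 2A + B + 9C = -38; 3A + B + 27C = -96.
Subtracting the first from the second: A + 6C = -22.
Subtracting the second from the third: A + 18C = -58.
Solving: C = -3, A = -4, then B = -3.
So c_k = -4·k + (-3) + (-3)·3^k; at k=6 this is -2214.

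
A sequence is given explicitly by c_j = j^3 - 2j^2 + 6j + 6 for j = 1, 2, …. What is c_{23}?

c_{23} = 1·23^3 - 2·23^2 + 6·23 + 6 = 11253.

11253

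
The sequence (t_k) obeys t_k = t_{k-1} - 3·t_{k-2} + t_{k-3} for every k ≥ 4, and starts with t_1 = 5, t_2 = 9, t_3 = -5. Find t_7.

Applying the relation repeatedly:
t_4 = -27, t_5 = -3, t_6 = 73, t_7 = 55.

55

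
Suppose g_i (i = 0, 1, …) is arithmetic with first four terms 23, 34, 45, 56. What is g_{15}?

Common difference d = 11.
g_i = 23 + (i - 0)·11.
g_{15} = 23 + 15·11 = 188.

188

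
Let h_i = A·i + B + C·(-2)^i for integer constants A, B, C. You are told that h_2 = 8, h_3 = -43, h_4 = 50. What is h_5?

-145

Write the equations: 2A + B + 4C = 8; 3A + B - 8C = -43; 4A + B + 16C = 50.
Subtracting the first from the second: A - 12C = -51.
Subtracting the second from the third: A + 24C = 93.
Solving: C = 4, A = -3, then B = -2.
Therefore h_5 = -15 + (-2) + 4·(-32) = -145.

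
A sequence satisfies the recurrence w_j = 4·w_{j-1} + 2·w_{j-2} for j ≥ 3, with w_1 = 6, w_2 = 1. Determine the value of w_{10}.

w_3 = 16; w_4 = 66; w_5 = 296; w_6 = 1316; w_7 = 5856; w_8 = 26056; w_9 = 115936; w_{10} = 515856.

515856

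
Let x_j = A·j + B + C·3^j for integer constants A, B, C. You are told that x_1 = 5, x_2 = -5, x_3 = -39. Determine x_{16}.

The three given values yield: A + B + 3C = 5; 2A + B + 9C = -5; 3A + B + 27C = -39.
Subtracting the first from the second: A + 6C = -10.
Subtracting the second from the third: A + 18C = -34.
Solving: C = -2, A = 2, then B = 9.
So x_j = 2·j + 9 + (-2)·3^j; at j=16 this is -86093401.

-86093401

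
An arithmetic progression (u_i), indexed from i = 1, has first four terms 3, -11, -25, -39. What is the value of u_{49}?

-669

Common difference d = -14.
u_i = 3 + (i - 1)·(-14).
u_{49} = 3 + 48·(-14) = -669.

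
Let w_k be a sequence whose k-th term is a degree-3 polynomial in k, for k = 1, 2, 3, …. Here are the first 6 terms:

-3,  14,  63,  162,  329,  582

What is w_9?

1st diffs: 17, 49, 99, 167, 253.
2nd diffs: 32, 50, 68, 86.
3rd diffs: 18, 18, 18 (constant).
Newton forward-difference form: w_k = -3 + 17·C(k-1,1) + 32·C(k-1,2) + 18·C(k-1,3).
At k = 9: k-1 = 8, so w_9 = -3 + 136 + 896 + 1008 = 2037.

2037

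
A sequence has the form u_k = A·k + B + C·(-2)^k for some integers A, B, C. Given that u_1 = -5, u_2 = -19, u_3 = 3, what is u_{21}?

4194255

Write the equations: A + B - 2C = -5; 2A + B + 4C = -19; 3A + B - 8C = 3.
Subtracting the first from the second: A + 6C = -14.
Subtracting the second from the third: A - 12C = 22.
Solving: C = -2, A = -2, then B = -7.
Hence u_{21} = -2·21 + (-7) + (-2)·(-2097152) = 4194255.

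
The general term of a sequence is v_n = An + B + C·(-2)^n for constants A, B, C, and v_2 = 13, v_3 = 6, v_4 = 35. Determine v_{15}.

The three given values yield: 2A + B + 4C = 13; 3A + B - 8C = 6; 4A + B + 16C = 35.
Subtracting the first from the second: A - 12C = -7.
Subtracting the second from the third: A + 24C = 29.
Solving: C = 1, A = 5, then B = -1.
So v_n = 5·n + (-1) + 1·(-2)^n; at n=15 this is -32694.

-32694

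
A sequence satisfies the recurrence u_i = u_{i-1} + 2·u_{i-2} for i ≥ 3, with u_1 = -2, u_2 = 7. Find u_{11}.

Applying the relation repeatedly:
u_3 = 3;  u_4 = 17;  u_5 = 23;  u_6 = 57;  u_7 = 103;  u_8 = 217;  u_9 = 423;  u_{10} = 857;  u_{11} = 1703.
(Characteristic roots are 2 and -1.)

1703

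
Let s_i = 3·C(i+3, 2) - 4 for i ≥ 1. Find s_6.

C(9, 2) = 36, so s_6 = 104.

104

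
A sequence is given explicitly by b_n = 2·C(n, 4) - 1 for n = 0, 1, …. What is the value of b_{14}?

C(14, 4) = 1001, so b_{14} = 2001.

2001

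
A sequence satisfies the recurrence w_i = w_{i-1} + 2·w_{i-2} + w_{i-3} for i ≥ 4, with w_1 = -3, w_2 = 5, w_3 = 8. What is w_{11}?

Applying the relation repeatedly:
w_4 = 15, w_5 = 36, w_6 = 74, w_7 = 161, w_8 = 345, w_9 = 741, w_{10} = 1592, w_{11} = 3419.

3419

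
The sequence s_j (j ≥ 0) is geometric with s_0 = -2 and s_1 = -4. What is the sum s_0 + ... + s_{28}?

-1073741822

Common ratio r = 2.
s_j = (-2)·2^(j-0).
S = (-2)·(2^29 - 1)/(2 - 1) = (-2)·(536870912 - 1)/(1) = -1073741822.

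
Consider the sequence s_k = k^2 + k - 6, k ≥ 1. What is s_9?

84

s_9 = 1·9^2 + 1·9 - 6 = 84.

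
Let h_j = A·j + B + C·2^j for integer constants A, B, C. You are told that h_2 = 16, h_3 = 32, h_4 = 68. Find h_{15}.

163784

The three given values yield: 2A + B + 4C = 16; 3A + B + 8C = 32; 4A + B + 16C = 68.
Subtracting the first from the second: A + 4C = 16.
Subtracting the second from the third: A + 8C = 36.
Solving: C = 5, A = -4, then B = 4.
Therefore h_{15} = -60 + 4 + 5·32768 = 163784.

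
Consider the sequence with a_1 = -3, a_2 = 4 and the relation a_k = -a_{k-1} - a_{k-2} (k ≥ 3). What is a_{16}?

Iterate the recurrence:
a_3 = -1, a_4 = -3, a_5 = 4, …, a_{13} = -3, a_{14} = 4, a_{15} = -1, a_{16} = -3.

-3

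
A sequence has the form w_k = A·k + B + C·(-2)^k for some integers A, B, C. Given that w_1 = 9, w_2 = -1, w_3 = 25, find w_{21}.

4194349

The three given values yield: A + B - 2C = 9; 2A + B + 4C = -1; 3A + B - 8C = 25.
Subtracting the first from the second: A + 6C = -10.
Subtracting the second from the third: A - 12C = 26.
Solving: C = -2, A = 2, then B = 3.
So w_k = 2·k + 3 + (-2)·(-2)^k; at k=21 this is 4194349.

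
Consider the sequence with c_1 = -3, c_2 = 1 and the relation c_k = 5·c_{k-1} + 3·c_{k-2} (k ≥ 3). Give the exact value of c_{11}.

-2801329

Iterate the recurrence:
c_3 = -4;  c_4 = -17;  c_5 = -97;  c_6 = -536;  c_7 = -2971;  c_8 = -16463;  c_9 = -91228;  c_{10} = -505529;  c_{11} = -2801329.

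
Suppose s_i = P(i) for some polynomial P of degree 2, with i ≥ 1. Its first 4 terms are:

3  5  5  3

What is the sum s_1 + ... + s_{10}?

-120

1st diffs: 2, 0, -2.
2nd diffs: -2, -2 (constant).
Newton forward-difference form: s_i = 3 + 2·C(i-1,1) + (-2)·C(i-1,2).
Continuing: …, -1, -7, -15, -25, …, s_{10} = -51.
Summing i = 1..10 (10 terms) gives -120.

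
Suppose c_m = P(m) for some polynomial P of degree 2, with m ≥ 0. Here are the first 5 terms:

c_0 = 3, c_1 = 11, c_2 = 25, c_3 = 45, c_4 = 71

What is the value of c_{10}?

353

1st diffs: 8, 14, 20, 26.
2nd diffs: 6, 6, 6 (constant).
Newton forward-difference form: c_m = 3 + 8·C(m,1) + 6·C(m,2).
At m = 10: m = 10, so c_{10} = 3 + 80 + 270 = 353.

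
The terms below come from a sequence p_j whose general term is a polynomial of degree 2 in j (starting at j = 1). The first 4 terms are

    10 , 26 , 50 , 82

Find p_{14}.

842

1st diffs: 16, 24, 32.
2nd diffs: 8, 8 (constant).
So p_j = 4j^2 + 4j + 2.
Evaluating at j = 14 gives p_{14} = 842.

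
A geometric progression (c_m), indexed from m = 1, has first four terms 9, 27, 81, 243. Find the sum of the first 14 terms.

Common ratio r = 3.
c_m = 9·3^(m-1).
S = 9·(3^14 - 1)/(3 - 1) = 9·(4782969 - 1)/(2) = 21523356.

21523356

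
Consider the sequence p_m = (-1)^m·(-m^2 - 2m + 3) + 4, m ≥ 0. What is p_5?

(-1)^5 = -1; -m^2 - 2m + 3 at m=5 is -32; so p_5 = 36.

36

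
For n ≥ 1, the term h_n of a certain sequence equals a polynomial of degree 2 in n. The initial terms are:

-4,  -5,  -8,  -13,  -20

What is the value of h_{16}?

-229

1st diffs: -1, -3, -5, -7.
2nd diffs: -2, -2, -2 (constant).
So h_n = -n^2 + 2n - 5.
Evaluating at n = 16 gives h_{16} = -229.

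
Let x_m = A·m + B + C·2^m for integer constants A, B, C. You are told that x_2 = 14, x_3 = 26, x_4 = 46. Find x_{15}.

65594

At m = 2, 3, 4: 2A + B + 4C = 14; 3A + B + 8C = 26; 4A + B + 16C = 46.
Subtracting the first from the second: A + 4C = 12.
Subtracting the second from the third: A + 8C = 20.
Solving: C = 2, A = 4, then B = -2.
Hence x_{15} = 4·15 + (-2) + 2·32768 = 65594.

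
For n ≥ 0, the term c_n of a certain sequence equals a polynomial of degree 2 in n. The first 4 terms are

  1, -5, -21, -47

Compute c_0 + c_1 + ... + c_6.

1st diffs: -6, -16, -26.
2nd diffs: -10, -10 (constant).
So c_n = -5n^2 - n + 1.
Continuing: -83, -129, -185.
Summing n = 0..6 (7 terms) gives -469.

-469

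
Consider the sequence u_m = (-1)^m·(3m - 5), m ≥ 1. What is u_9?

(-1)^9 = -1; 3m - 5 at m=9 is 22; so u_9 = -22.

-22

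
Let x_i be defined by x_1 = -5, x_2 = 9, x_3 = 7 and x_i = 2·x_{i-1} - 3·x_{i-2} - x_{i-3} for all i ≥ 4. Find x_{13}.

-5533

Compute successive terms:
x_4 = -8  x_5 = -46  x_6 = -75  x_7 = -4  x_8 = 263  x_9 = 613  x_{10} = 441  x_{11} = -1220  x_{12} = -4376  x_{13} = -5533.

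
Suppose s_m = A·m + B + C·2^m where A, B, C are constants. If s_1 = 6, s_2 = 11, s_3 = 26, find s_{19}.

The three given values yield: A + B + 2C = 6; 2A + B + 4C = 11; 3A + B + 8C = 26.
Subtracting the first from the second: A + 2C = 5.
Subtracting the second from the third: A + 4C = 15.
Solving: C = 5, A = -5, then B = 1.
So s_m = -5·m + 1 + 5·2^m; at m=19 this is 2621346.

2621346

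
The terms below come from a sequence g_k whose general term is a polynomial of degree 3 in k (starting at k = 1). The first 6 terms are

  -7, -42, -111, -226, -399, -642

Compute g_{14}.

-6546

1st diffs: -35, -69, -115, -173, -243.
2nd diffs: -34, -46, -58, -70.
3rd diffs: -12, -12, -12 (constant).
So g_k = -2k^3 - 5k^2 - 6k + 6.
Evaluating at k = 14 gives g_{14} = -6546.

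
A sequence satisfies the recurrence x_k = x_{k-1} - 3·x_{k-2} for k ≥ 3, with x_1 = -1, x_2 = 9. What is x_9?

Iterate the recurrence:
x_3 = 12;  x_4 = -15;  x_5 = -51;  x_6 = -6;  x_7 = 147;  x_8 = 165;  x_9 = -276.

-276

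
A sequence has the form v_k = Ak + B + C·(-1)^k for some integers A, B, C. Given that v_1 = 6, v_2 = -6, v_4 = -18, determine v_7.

Plug in k = 1, 2, 4: A + B - C = 6; 2A + B + C = -6; 4A + B + C = -18.
Subtracting the first from the second: A + 2C = -12.
Subtracting the second from the third: 2A = -12.
Solving: C = -3, A = -6, then B = 9.
So v_k = -6·k + 9 + (-3)·(-1)^k; at k=7 this is -30.

-30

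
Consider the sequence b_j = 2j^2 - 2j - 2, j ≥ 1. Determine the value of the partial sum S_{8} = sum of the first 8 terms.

Over j = 1..8: Σj = 36, Σj² = 204.
Total = (2)·204 + (-2)·36 + (-2)·8 = 320.

320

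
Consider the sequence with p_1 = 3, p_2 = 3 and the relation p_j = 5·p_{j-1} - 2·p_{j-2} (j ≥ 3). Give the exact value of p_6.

807

Iterate the recurrence:
p_3 = 9  p_4 = 39  p_5 = 177  p_6 = 807.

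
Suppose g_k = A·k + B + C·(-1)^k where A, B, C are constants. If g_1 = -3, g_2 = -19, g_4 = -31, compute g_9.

Write the equations: A + B - C = -3; 2A + B + C = -19; 4A + B + C = -31.
Subtracting the first from the second: A + 2C = -16.
Subtracting the second from the third: 2A = -12.
Solving: C = -5, A = -6, then B = -2.
Hence g_9 = -6·9 + (-2) + (-5)·(-1) = -51.

-51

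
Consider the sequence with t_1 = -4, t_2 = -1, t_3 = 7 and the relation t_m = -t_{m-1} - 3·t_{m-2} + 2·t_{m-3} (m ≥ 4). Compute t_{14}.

Compute successive terms:
t_4 = -12  t_5 = -11  t_6 = 61  …  t_{11} = -1523  t_{12} = 2613  t_{13} = 1804  t_{14} = -12689.

-12689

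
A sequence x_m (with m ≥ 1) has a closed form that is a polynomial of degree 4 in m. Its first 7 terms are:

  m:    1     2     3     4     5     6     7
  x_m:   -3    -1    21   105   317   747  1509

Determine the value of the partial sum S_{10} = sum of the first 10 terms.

17328

1st diffs: 2, 22, 84, 212, 430, 762.
2nd diffs: 20, 62, 128, 218, 332.
3rd diffs: 42, 66, 90, 114.
4th diffs: 24, 24, 24 (constant).
So x_m = m^4 - 3m^3 + 3m^2 - m - 3.
Continuing: 2741, 4605, 7287.
Summing m = 1..10 (10 terms) gives 17328.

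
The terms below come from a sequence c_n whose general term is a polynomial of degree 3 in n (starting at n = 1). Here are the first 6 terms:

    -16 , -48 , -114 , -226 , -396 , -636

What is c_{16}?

1st diffs: -32, -66, -112, -170, -240.
2nd diffs: -34, -46, -58, -70.
3rd diffs: -12, -12, -12 (constant).
Newton forward-difference form: c_n = -16 + (-32)·C(n-1,1) + (-34)·C(n-1,2) + (-12)·C(n-1,3).
At n = 16: n-1 = 15, so c_{16} = -16 - 480 - 3570 - 5460 = -9526.

-9526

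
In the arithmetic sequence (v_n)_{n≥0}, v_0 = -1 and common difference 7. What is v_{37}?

v_n = -1 + (n - 0)·7.
v_{37} = -1 + 37·7 = 258.

258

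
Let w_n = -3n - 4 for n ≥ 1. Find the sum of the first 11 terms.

Over n = 1..11: Σn = 66.
Total = (-3)·66 + (-4)·11 = -242.

-242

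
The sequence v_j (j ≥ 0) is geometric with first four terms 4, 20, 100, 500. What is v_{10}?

39062500

Common ratio r = 5.
v_j = 4·5^(j-0).
v_{10} = 4·5^10 = 39062500.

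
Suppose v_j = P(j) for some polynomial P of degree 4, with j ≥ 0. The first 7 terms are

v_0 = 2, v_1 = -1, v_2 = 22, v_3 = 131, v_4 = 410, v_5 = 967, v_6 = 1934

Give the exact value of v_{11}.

19219

1st diffs: -3, 23, 109, 279, 557, 967.
2nd diffs: 26, 86, 170, 278, 410.
3rd diffs: 60, 84, 108, 132.
4th diffs: 24, 24, 24 (constant).
So v_j = j^4 + 4j^3 - 6j^2 - 2j + 2.
Evaluating at j = 11 gives v_{11} = 19219.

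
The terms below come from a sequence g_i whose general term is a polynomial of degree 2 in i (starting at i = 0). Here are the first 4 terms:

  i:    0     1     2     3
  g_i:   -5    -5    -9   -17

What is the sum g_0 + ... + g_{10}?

1st diffs: 0, -4, -8.
2nd diffs: -4, -4 (constant).
So g_i = -2i^2 + 2i - 5.
Continuing: …, -29, -45, -65, -89, …, g_{10} = -185.
Summing i = 0..10 (11 terms) gives -715.

-715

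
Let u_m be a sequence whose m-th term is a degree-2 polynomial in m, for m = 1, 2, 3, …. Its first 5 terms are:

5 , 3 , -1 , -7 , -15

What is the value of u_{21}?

-415

1st diffs: -2, -4, -6, -8.
2nd diffs: -2, -2, -2 (constant).
Newton forward-difference form: u_m = 5 + (-2)·C(m-1,1) + (-2)·C(m-1,2).
At m = 21: m-1 = 20, so u_{21} = 5 - 40 - 380 = -415.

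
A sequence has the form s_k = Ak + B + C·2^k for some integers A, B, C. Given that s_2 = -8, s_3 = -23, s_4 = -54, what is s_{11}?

At k = 2, 3, 4: 2A + B + 4C = -8; 3A + B + 8C = -23; 4A + B + 16C = -54.
Subtracting the first from the second: A + 4C = -15.
Subtracting the second from the third: A + 8C = -31.
Solving: C = -4, A = 1, then B = 6.
Hence s_{11} = 1·11 + 6 + (-4)·2048 = -8175.

-8175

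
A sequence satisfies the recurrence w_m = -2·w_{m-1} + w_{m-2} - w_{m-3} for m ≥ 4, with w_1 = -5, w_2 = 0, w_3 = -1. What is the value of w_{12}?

10475

Step forward from the initial values:
w_4 = 7; w_5 = -15; w_6 = 38; w_7 = -98; w_8 = 249; w_9 = -634; w_{10} = 1615; w_{11} = -4113; w_{12} = 10475.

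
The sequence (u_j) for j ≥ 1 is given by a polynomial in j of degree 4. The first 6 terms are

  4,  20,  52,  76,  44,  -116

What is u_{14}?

-22564

1st diffs: 16, 32, 24, -32, -160.
2nd diffs: 16, -8, -56, -128.
3rd diffs: -24, -48, -72.
4th diffs: -24, -24 (constant).
Newton forward-difference form: u_j = 4 + 16·C(j-1,1) + 16·C(j-1,2) + (-24)·C(j-1,3) + (-24)·C(j-1,4).
At j = 14: j-1 = 13, so u_{14} = 4 + 208 + 1248 - 6864 - 17160 = -22564.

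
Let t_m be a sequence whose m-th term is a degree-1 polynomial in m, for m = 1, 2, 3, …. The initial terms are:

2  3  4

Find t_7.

1st diffs: 1, 1 (constant).
So t_m = m + 1.
Evaluating at m = 7 gives t_7 = 8.

8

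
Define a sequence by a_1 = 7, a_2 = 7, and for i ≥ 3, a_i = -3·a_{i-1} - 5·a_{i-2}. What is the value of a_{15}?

Applying the relation repeatedly:
a_3 = -56;  a_4 = 133;  a_5 = -119;  …;  a_{12} = 64708;  a_{13} = 3031;  a_{14} = -332633;  a_{15} = 982744.

982744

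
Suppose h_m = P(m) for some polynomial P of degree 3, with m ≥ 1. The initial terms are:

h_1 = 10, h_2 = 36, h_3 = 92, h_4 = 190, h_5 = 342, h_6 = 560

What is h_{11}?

1st diffs: 26, 56, 98, 152, 218.
2nd diffs: 30, 42, 54, 66.
3rd diffs: 12, 12, 12 (constant).
Newton forward-difference form: h_m = 10 + 26·C(m-1,1) + 30·C(m-1,2) + 12·C(m-1,3).
At m = 11: m-1 = 10, so h_{11} = 10 + 260 + 1350 + 1440 = 3060.

3060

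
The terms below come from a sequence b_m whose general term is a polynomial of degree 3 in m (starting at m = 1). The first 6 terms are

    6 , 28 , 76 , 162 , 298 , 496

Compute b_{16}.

8526

1st diffs: 22, 48, 86, 136, 198.
2nd diffs: 26, 38, 50, 62.
3rd diffs: 12, 12, 12 (constant).
Newton forward-difference form: b_m = 6 + 22·C(m-1,1) + 26·C(m-1,2) + 12·C(m-1,3).
At m = 16: m-1 = 15, so b_{16} = 6 + 330 + 2730 + 5460 = 8526.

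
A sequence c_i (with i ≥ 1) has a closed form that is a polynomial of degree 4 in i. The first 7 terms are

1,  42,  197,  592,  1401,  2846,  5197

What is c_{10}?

1st diffs: 41, 155, 395, 809, 1445, 2351.
2nd diffs: 114, 240, 414, 636, 906.
3rd diffs: 126, 174, 222, 270.
4th diffs: 48, 48, 48 (constant).
So c_i = 2i^4 + i^3 + i^2 + i - 4.
Evaluating at i = 10 gives c_{10} = 21106.

21106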